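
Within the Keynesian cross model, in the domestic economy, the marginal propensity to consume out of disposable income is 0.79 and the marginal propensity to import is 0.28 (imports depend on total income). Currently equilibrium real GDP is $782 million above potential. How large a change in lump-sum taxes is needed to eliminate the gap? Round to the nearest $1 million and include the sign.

Spending multiplier = 1/(1 − c + m) = 1/(1 − 0.79 + 0.28) = 1/0.49 ≈ 2.041.
Tax multiplier = −c·k = −0.79/0.49 ≈ −1.612. Need ΔY = −$782 million, so ΔT = ΔY/(−c·k) = −(−$782 million) × 0.49 / 0.79 ≈ +$485 million.
The government should raise lump-sum taxes by $485 million.

+$485 million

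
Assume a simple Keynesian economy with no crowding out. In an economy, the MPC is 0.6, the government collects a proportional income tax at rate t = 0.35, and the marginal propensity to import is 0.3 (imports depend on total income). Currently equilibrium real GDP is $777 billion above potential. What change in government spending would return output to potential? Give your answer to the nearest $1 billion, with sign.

−$707 billion

Spending multiplier = 1/(1 − c(1−t) + m) = 1/(1 − 0.6×0.65 + 0.3) = 1/0.91 ≈ 1.099.
Need ΔY = −$777 billion, so ΔG = ΔY/k = (−$777 billion) × 0.91 ≈ −$707 billion.
The government should cut government spending by $707 billion.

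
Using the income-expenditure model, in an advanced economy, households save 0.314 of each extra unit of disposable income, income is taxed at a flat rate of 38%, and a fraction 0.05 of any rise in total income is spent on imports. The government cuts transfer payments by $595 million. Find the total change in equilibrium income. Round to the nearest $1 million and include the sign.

MPC = 1 − MPS = 1 − 0.314 = 0.686.
The transfer change shifts disposable income by −$595 million, so first-round consumption changes by c·ΔTR = 0.686 × (−$595 million) = −$408.17 million.
Expenditure multiplier = 1/(1 − c(1−t) + m) = 1/(1 − 0.686×0.62 + 0.05) = 1/0.62468 ≈ 1.601.
The transfer multiplier is c × k ≈ 1.098, so ΔY = k × (c·ΔTR) = (−$408.17 million) / 0.62468 ≈ −$653 million.

−$653 million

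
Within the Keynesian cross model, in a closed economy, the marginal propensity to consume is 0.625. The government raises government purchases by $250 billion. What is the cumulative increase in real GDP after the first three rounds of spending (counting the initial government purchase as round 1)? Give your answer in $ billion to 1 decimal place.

$503.9 billion

Round 1 adds ΔG = $250 billion; each later round is MPC = 0.625 times the previous.
After 3 rounds: 250 + 156.25 + 97.65625 = ΔG·(1 − c^3)/(1 − c) = 250 × (1 − 0.244140625)/0.375 ≈ $503.9 billion.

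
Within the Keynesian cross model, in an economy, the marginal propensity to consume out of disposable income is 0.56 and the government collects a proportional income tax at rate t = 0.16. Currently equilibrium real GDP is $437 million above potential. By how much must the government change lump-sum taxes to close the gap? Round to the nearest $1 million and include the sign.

Spending multiplier = 1/(1 − c(1−t)) = 1/(1 − 0.56×0.84) = 1/0.5296 ≈ 1.888.
Tax multiplier = −c·k = −0.56/0.5296 ≈ −1.057. Need ΔY = −$437 million, so ΔT = ΔY/(−c·k) = −(−$437 million) × 0.5296 / 0.56 ≈ +$413 million.
The government should raise lump-sum taxes by $413 million.

+$413 million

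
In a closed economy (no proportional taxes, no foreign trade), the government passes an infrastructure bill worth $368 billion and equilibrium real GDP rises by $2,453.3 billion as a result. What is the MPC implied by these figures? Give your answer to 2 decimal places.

0.85

Implied spending multiplier k = ΔY/ΔG = 2,453.3/368 ≈ 6.6666.
Since k = 1/(1 − MPC), MPC = 1 − 1/k = 1 − ΔG/ΔY = 1 − 368/2,453.3 ≈ 0.85.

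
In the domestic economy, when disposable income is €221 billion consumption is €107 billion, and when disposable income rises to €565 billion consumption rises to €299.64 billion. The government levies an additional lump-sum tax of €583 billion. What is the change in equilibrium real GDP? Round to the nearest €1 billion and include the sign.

−€742 billion

MPC = ΔC/ΔYd = (299.64 − 107)/(565 − 221) = 192.64/344 = 0.56.
A lump-sum tax change of +€583 billion shifts disposable income by −€583 billion; first-round consumption changes by −c × ΔT = −0.56 × (+€583 billion) = −€326.48 billion.
Expenditure multiplier = 1/(1 − MPC) = 1/(1 − 0.56) = 1/0.44 ≈ 2.273.
The tax multiplier is −c × k ≈ −1.273, so ΔY = k × (−c·ΔT) = (−€326.48 billion) / 0.44 = −€742 billion.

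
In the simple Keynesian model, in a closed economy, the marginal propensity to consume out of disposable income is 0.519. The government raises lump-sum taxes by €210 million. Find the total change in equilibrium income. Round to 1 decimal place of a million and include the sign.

A lump-sum tax change of +€210 million shifts disposable income by −€210 million; first-round consumption changes by −c × ΔT = −0.519 × (+€210 million) = −€108.99 million.
Expenditure multiplier = 1/(1 − MPC) = 1/(1 − 0.519) = 1/0.481 ≈ 2.079.
The tax multiplier is −c × k ≈ −1.079, so ΔY = k × (−c·ΔT) = (−€108.99 million) / 0.481 ≈ −€226.6 million.

−€226.6 million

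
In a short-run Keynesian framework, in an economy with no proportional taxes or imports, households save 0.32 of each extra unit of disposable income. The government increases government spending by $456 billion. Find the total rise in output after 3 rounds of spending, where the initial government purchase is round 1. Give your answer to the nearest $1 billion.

$977 billion

MPC = 1 − MPS = 1 − 0.32 = 0.68.
Round 1 adds ΔG = $456 billion; each later round is MPC = 0.68 times the previous.
After 3 rounds: 456 + 310.08 + 210.8544 = ΔG·(1 − c^3)/(1 − c) = 456 × (1 − 0.314432)/0.32 ≈ $977 billion.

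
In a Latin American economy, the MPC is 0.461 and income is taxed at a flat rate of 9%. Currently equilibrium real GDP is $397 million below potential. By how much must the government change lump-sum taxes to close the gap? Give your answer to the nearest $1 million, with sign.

−$500 million

Spending multiplier = 1/(1 − c(1−t)) = 1/(1 − 0.461×0.91) = 1/0.58049 ≈ 1.723.
Tax multiplier = −c·k = −0.461/0.58049 ≈ −0.794. Need ΔY = +$397 million, so ΔT = ΔY/(−c·k) = −(+$397 million) × 0.58049 / 0.461 ≈ −$500 million.
The government should cut lump-sum taxes by $500 million.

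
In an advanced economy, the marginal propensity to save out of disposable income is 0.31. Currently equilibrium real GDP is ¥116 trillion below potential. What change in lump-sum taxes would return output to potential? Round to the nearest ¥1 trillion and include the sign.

−¥52 trillion

MPC = 1 − MPS = 1 − 0.31 = 0.69.
Spending multiplier = 1/(1 − MPC) = 1/(1 − 0.69) = 1/0.31 ≈ 3.226.
Tax multiplier = −c·k = −0.69/0.31 ≈ −2.226. Need ΔY = +¥116 trillion, so ΔT = ΔY/(−c·k) = −(+¥116 trillion) × 0.31 / 0.69 ≈ −¥52 trillion.
The government should cut lump-sum taxes by ¥52 trillion.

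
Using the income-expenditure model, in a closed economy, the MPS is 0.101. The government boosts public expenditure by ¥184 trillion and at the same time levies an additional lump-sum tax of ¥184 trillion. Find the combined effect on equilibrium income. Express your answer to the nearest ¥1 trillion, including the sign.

+¥184 trillion

MPC = 1 − MPS = 1 − 0.101 = 0.899.
Expenditure multiplier = 1/(1 − MPC) = 1/(1 − 0.899) = 1/0.101 ≈ 9.901.
ΔG contributes k·ΔG = (+¥184 trillion) / 0.101 ≈ +¥1,821.8 trillion.
ΔT of +¥184 trillion changes first-round spending by −c·ΔT = −¥165.416 trillion, contributing k·(−c·ΔT) = (−¥165.416 trillion) / 0.101 ≈ −¥1,637.8 trillion.
With ΔG = ΔT and no other leakages, the balanced-budget multiplier is 1, so ΔY = ΔG = +¥184 trillion.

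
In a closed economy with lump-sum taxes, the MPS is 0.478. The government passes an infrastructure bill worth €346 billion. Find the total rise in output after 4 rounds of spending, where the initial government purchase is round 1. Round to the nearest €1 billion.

MPC = 1 − MPS = 1 − 0.478 = 0.522.
Round 1 adds ΔG = €346 billion; each later round is MPC = 0.522 times the previous.
After 4 rounds: 346 + 180.612 + 94.279464 + 49.213880208 = ΔG·(1 − c^4)/(1 − c) = 346 × (1 − 0.074247530256)/0.478 ≈ €670 billion.

€670 billion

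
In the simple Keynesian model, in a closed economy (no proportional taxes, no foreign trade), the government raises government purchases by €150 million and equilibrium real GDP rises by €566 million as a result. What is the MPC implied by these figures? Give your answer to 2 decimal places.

0.73

Implied spending multiplier k = ΔY/ΔG = 566/150 ≈ 3.7733.
Since k = 1/(1 − MPC), MPC = 1 − 1/k = 1 − ΔG/ΔY = 1 − 150/566 ≈ 0.73.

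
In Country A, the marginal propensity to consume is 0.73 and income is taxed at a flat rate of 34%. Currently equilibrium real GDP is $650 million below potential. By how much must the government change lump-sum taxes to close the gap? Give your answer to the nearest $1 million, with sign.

−$461 million

Spending multiplier = 1/(1 − c(1−t)) = 1/(1 − 0.73×0.66) = 1/0.5182 ≈ 1.93.
Tax multiplier = −c·k = −0.73/0.5182 ≈ −1.409. Need ΔY = +$650 million, so ΔT = ΔY/(−c·k) = −(+$650 million) × 0.5182 / 0.73 ≈ −$461 million.
The government should cut lump-sum taxes by $461 million.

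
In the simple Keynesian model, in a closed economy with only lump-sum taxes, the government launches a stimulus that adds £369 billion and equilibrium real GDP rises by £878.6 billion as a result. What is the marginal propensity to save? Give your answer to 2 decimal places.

0.42

Implied spending multiplier k = ΔY/ΔG = 878.6/369 ≈ 2.381.
Since k = 1/(1 − MPC), MPC = 1 − 1/k = 1 − ΔG/ΔY = 1 − 369/878.6 ≈ 0.58.
MPS = 1 − MPC = 0.42.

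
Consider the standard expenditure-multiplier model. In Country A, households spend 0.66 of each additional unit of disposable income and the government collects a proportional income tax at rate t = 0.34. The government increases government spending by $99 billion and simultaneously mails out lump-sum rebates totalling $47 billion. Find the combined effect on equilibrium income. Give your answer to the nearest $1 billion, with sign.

+$230 billion

Expenditure multiplier = 1/(1 − c(1−t)) = 1/(1 − 0.66×0.66) = 1/0.5644 ≈ 1.772.
ΔG contributes k·ΔG = (+$99 billion) / 0.5644 ≈ +$175.4 billion.
ΔT of −$47 billion changes first-round spending by −c·ΔT = +$31.02 billion, contributing k·(−c·ΔT) = (+$31.02 billion) / 0.5644 ≈ +$55 billion.
Net ΔY = k(ΔG − c·ΔT) = (+$130.02 billion) / 0.5644 ≈ +$230 billion.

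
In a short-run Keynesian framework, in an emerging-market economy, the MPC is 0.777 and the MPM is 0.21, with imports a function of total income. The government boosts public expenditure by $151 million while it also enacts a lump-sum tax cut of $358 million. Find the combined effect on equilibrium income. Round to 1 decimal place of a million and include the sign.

Expenditure multiplier = 1/(1 − c + m) = 1/(1 − 0.777 + 0.21) = 1/0.433 ≈ 2.309.
ΔG contributes k·ΔG = (+$151 million) / 0.433 ≈ +$348.7 million.
ΔT of −$358 million changes first-round spending by −c·ΔT = +$278.166 million, contributing k·(−c·ΔT) = (+$278.166 million) / 0.433 ≈ +$642.4 million.
Net ΔY = k(ΔG − c·ΔT) = (+$429.166 million) / 0.433 ≈ +$991.1 million.

+$991.1 million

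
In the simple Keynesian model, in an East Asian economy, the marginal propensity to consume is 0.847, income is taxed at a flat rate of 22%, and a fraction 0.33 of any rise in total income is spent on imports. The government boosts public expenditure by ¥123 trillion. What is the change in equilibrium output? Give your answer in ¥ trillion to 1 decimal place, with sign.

+¥183.8 trillion

Expenditure multiplier = 1/(1 − c(1−t) + m) = 1/(1 − 0.847×0.78 + 0.33) = 1/0.66934 ≈ 1.494.
ΔY = k × ΔG = (+¥123 trillion) / 0.66934 ≈ +¥183.8 trillion.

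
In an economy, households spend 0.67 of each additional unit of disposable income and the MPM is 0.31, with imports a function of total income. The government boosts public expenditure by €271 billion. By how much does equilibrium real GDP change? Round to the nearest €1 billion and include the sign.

+€423 billion

Expenditure multiplier = 1/(1 − c + m) = 1/(1 − 0.67 + 0.31) = 1/0.64 ≈ 1.563.
ΔY = k × ΔG = (+€271 billion) / 0.64 ≈ +€423 billion.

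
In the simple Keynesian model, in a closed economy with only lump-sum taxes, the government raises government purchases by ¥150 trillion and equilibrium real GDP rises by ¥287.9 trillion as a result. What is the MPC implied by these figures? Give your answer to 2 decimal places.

0.48

Implied spending multiplier k = ΔY/ΔG = 287.9/150 ≈ 1.9193.
Since k = 1/(1 − MPC), MPC = 1 − 1/k = 1 − ΔG/ΔY = 1 − 150/287.9 ≈ 0.48.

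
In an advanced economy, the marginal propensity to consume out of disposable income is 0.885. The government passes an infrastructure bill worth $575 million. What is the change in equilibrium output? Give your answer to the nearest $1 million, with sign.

+$5,000 million

Spending multiplier = 1/(1 − MPC) = 1/(1 − 0.885) = 1/0.115 ≈ 8.696.
ΔY = k × ΔG = (+$575 million) / 0.115 = +$5,000 million.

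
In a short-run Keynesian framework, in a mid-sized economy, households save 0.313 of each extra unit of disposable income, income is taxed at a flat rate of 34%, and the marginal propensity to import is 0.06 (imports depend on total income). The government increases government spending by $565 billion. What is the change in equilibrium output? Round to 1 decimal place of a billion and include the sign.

MPC = 1 − MPS = 1 − 0.313 = 0.687.
Government-spending multiplier = 1/(1 − c(1−t) + m) = 1/(1 − 0.687×0.66 + 0.06) = 1/0.60658 ≈ 1.649.
ΔY = k × ΔG = (+$565 billion) / 0.60658 ≈ +$931.5 billion.

+$931.5 billion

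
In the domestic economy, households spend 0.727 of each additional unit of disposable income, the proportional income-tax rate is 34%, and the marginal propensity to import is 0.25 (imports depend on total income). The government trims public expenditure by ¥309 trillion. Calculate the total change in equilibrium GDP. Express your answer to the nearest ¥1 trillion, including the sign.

Spending multiplier = 1/(1 − c(1−t) + m) = 1/(1 − 0.727×0.66 + 0.25) = 1/0.77018 ≈ 1.298.
ΔY = k × ΔG = (−¥309 trillion) / 0.77018 ≈ −¥401 trillion.

−¥401 trillion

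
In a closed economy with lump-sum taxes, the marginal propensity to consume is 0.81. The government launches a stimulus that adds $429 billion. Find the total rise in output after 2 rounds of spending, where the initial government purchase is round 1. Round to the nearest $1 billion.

$776 billion

Round 1 adds ΔG = $429 billion; each later round is MPC = 0.81 times the previous.
After 2 rounds: 429 + 347.49 = ΔG·(1 − c^2)/(1 − c) = 429 × (1 − 0.6561)/0.19 ≈ $776 billion.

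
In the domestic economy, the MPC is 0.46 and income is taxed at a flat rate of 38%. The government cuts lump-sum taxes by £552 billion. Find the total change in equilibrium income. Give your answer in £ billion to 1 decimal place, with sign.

A lump-sum tax change of −£552 billion shifts disposable income by +£552 billion; first-round consumption changes by −c × ΔT = −0.46 × (−£552 billion) = +£253.92 billion.
Expenditure multiplier = 1/(1 − c(1−t)) = 1/(1 − 0.46×0.62) = 1/0.7148 ≈ 1.399.
The tax multiplier is −c × k ≈ −0.644, so ΔY = k × (−c·ΔT) = (+£253.92 billion) / 0.7148 ≈ +£355.2 billion.

+£355.2 billion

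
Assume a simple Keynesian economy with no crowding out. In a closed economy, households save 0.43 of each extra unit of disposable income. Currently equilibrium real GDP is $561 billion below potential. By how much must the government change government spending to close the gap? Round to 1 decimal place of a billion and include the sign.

MPC = 1 − MPS = 1 − 0.43 = 0.57.
Spending multiplier = 1/(1 − MPC) = 1/(1 − 0.57) = 1/0.43 ≈ 2.326.
Need ΔY = +$561 billion, so ΔG = ΔY/k = (+$561 billion) × 0.43 ≈ +$241.2 billion.
The government should increase government spending by $241.2 billion.

+$241.2 billion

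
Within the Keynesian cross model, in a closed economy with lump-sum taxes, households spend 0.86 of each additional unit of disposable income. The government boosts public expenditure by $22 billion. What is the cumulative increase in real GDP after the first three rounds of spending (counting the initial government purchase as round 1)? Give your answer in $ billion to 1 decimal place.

Round 1 adds ΔG = $22 billion; each later round is MPC = 0.86 times the previous.
After 3 rounds: 22 + 18.92 + 16.2712 = ΔG·(1 − c^3)/(1 − c) = 22 × (1 − 0.636056)/0.14 ≈ $57.2 billion.

$57.2 billion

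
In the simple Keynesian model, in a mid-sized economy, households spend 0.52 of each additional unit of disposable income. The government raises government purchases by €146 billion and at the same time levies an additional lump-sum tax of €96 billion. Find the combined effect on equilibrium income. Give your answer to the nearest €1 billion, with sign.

+€200 billion

Expenditure multiplier = 1/(1 − MPC) = 1/(1 − 0.52) = 1/0.48 ≈ 2.083.
ΔG contributes k·ΔG = (+€146 billion) / 0.48 ≈ +€304.2 billion.
ΔT of +€96 billion changes first-round spending by −c·ΔT = −€49.92 billion, contributing k·(−c·ΔT) = (−€49.92 billion) / 0.48 = −€104 billion.
Net ΔY = k(ΔG − c·ΔT) = (+€96.08 billion) / 0.48 ≈ +€200 billion.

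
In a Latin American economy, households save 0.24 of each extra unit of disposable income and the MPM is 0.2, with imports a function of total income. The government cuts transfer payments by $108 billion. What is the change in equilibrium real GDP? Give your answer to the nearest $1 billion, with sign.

−$187 billion

MPC = 1 − MPS = 1 − 0.24 = 0.76.
The transfer change shifts disposable income by −$108 billion, so first-round consumption changes by c·ΔTR = 0.76 × (−$108 billion) = −$82.08 billion.
Expenditure multiplier = 1/(1 − c + m) = 1/(1 − 0.76 + 0.2) = 1/0.44 ≈ 2.273.
The transfer multiplier is c × k ≈ 1.727, so ΔY = k × (c·ΔTR) = (−$82.08 billion) / 0.44 ≈ −$187 billion.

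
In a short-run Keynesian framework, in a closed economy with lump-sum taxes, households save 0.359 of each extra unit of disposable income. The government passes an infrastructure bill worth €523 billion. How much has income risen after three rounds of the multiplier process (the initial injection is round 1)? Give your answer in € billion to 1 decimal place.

MPC = 1 − MPS = 1 − 0.359 = 0.641.
Round 1 adds ΔG = €523 billion; each later round is MPC = 0.641 times the previous.
After 3 rounds: 523 + 335.243 + 214.890763 = ΔG·(1 − c^3)/(1 − c) = 523 × (1 − 0.263374721)/0.359 ≈ €1,073.1 billion.

€1,073.1 billion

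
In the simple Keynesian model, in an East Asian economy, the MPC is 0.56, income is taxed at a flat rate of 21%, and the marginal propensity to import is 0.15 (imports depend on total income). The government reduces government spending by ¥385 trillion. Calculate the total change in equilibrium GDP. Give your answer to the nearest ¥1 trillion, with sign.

Spending multiplier = 1/(1 − c(1−t) + m) = 1/(1 − 0.56×0.79 + 0.15) = 1/0.7076 ≈ 1.413.
ΔY = k × ΔG = (−¥385 trillion) / 0.7076 ≈ −¥544 trillion.

−¥544 trillion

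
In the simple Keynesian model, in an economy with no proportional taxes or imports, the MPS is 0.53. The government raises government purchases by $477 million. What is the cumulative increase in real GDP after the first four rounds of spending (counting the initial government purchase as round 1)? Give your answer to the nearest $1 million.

$856 million

MPC = 1 − MPS = 1 − 0.53 = 0.47.
Round 1 adds ΔG = $477 million; each later round is MPC = 0.47 times the previous.
After 4 rounds: 477 + 224.19 + 105.3693 + 49.523571 = ΔG·(1 − c^4)/(1 − c) = 477 × (1 − 0.04879681)/0.53 ≈ $856 million.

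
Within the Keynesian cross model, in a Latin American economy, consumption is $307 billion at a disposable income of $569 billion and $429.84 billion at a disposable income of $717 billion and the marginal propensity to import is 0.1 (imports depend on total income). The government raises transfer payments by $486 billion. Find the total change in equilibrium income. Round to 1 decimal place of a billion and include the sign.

+$1,494.0 billion

MPC = ΔC/ΔYd = (429.84 − 307)/(717 − 569) = 122.84/148 = 0.83.
The transfer change shifts disposable income by +$486 billion, so first-round consumption changes by c·ΔTR = 0.83 × (+$486 billion) = +$403.38 billion.
Expenditure multiplier = 1/(1 − c + m) = 1/(1 − 0.83 + 0.1) = 1/0.27 ≈ 3.704.
The transfer multiplier is c × k ≈ 3.074, so ΔY = k × (c·ΔTR) = (+$403.38 billion) / 0.27 = +$1,494 billion.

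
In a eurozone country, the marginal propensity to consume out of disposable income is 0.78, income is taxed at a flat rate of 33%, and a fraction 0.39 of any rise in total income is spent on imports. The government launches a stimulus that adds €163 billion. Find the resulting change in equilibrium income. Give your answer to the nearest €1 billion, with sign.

+€188 billion

Spending multiplier = 1/(1 − c(1−t) + m) = 1/(1 − 0.78×0.67 + 0.39) = 1/0.8674 ≈ 1.153.
ΔY = k × ΔG = (+€163 billion) / 0.8674 ≈ +€188 billion.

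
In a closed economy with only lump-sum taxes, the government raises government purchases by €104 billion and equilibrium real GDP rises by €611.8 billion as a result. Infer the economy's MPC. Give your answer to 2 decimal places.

Implied spending multiplier k = ΔY/ΔG = 611.8/104 ≈ 5.8827.
Since k = 1/(1 − MPC), MPC = 1 − 1/k = 1 − ΔG/ΔY = 1 − 104/611.8 ≈ 0.83.

0.83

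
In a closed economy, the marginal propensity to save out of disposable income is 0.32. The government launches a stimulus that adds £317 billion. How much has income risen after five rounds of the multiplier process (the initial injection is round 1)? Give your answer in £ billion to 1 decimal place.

£846.6 billion

MPC = 1 − MPS = 1 − 0.32 = 0.68.
Round 1 adds ΔG = £317 billion; each later round is MPC = 0.68 times the previous.
After 5 rounds: 317 + 215.56 + 146.5808 + 99.674944 + 67.77896192 = ΔG·(1 − c^5)/(1 − c) = 317 × (1 − 0.1453933568)/0.32 ≈ £846.6 billion.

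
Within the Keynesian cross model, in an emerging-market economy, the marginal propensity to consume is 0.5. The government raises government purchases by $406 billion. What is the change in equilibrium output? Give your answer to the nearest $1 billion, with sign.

Expenditure multiplier = 1/(1 − MPC) = 1/(1 − 0.5) = 1/0.5 = 2.
ΔY = k × ΔG = (+$406 billion) / 0.5 = +$812 billion.

+$812 billion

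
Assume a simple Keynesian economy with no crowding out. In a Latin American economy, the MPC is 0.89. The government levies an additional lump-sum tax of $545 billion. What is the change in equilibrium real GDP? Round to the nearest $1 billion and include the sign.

A lump-sum tax change of +$545 billion shifts disposable income by −$545 billion; first-round consumption changes by −c × ΔT = −0.89 × (+$545 billion) = −$485.05 billion.
Expenditure multiplier = 1/(1 − MPC) = 1/(1 − 0.89) = 1/0.11 ≈ 9.091.
The tax multiplier is −c × k ≈ −8.091, so ΔY = k × (−c·ΔT) = (−$485.05 billion) / 0.11 ≈ −$4,410 billion.

−$4,410 billion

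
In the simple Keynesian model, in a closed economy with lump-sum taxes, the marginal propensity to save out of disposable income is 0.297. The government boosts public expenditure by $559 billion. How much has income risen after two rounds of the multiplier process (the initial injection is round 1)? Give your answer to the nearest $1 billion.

$952 billion

MPC = 1 − MPS = 1 − 0.297 = 0.703.
Round 1 adds ΔG = $559 billion; each later round is MPC = 0.703 times the previous.
After 2 rounds: 559 + 392.977 = ΔG·(1 − c^2)/(1 − c) = 559 × (1 − 0.494209)/0.297 ≈ $952 billion.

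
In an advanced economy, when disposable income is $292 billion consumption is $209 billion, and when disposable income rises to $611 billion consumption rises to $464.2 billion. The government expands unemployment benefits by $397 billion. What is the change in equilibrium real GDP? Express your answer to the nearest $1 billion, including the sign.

+$1,588 billion

MPC = ΔC/ΔYd = (464.2 − 209)/(611 − 292) = 255.2/319 = 0.8.
The transfer change shifts disposable income by +$397 billion, so first-round consumption changes by c·ΔTR = 0.8 × (+$397 billion) = +$317.6 billion.
Expenditure multiplier = 1/(1 − MPC) = 1/(1 − 0.8) = 1/0.2 = 5.
The transfer multiplier is c × k = 4, so ΔY = k × (c·ΔTR) = (+$317.6 billion) / 0.2 = +$1,588 billion.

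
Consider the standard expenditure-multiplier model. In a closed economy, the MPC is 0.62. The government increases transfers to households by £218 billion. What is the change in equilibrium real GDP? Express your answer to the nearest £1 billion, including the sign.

The transfer change shifts disposable income by +£218 billion, so first-round consumption changes by c·ΔTR = 0.62 × (+£218 billion) = +£135.16 billion.
Expenditure multiplier = 1/(1 − MPC) = 1/(1 − 0.62) = 1/0.38 ≈ 2.632.
The transfer multiplier is c × k ≈ 1.632, so ΔY = k × (c·ΔTR) = (+£135.16 billion) / 0.38 ≈ +£356 billion.

+£356 billion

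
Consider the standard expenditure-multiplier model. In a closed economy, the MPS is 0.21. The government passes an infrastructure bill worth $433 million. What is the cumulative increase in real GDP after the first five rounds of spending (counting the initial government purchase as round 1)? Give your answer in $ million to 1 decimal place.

$1,427.4 million

MPC = 1 − MPS = 1 − 0.21 = 0.79.
Round 1 adds ΔG = $433 million; each later round is MPC = 0.79 times the previous.
After 5 rounds: 433 + 342.07 + 270.2353 + 213.485887 + 168.65385073 = ΔG·(1 − c^5)/(1 − c) = 433 × (1 − 0.3077056399)/0.21 ≈ $1,427.4 million.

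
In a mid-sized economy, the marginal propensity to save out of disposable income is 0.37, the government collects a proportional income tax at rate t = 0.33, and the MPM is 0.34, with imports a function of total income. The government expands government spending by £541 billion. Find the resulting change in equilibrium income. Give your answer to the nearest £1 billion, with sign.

+£589 billion

MPC = 1 − MPS = 1 − 0.37 = 0.63.
Spending multiplier = 1/(1 − c(1−t) + m) = 1/(1 − 0.63×0.67 + 0.34) = 1/0.9179 ≈ 1.089.
ΔY = k × ΔG = (+£541 billion) / 0.9179 ≈ +£589 billion.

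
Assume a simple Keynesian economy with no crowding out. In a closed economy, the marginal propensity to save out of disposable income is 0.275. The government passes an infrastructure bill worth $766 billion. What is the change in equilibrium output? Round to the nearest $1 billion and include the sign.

MPC = 1 − MPS = 1 − 0.275 = 0.725.
Expenditure multiplier = 1/(1 − MPC) = 1/(1 − 0.725) = 1/0.275 ≈ 3.636.
ΔY = k × ΔG = (+$766 billion) / 0.275 ≈ +$2,785 billion.

+$2,785 billion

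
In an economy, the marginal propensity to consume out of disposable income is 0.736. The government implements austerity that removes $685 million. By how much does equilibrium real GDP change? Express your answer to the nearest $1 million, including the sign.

−$2,595 million

Expenditure multiplier = 1/(1 − MPC) = 1/(1 − 0.736) = 1/0.264 ≈ 3.788.
ΔY = k × ΔG = (−$685 million) / 0.264 ≈ −$2,595 million.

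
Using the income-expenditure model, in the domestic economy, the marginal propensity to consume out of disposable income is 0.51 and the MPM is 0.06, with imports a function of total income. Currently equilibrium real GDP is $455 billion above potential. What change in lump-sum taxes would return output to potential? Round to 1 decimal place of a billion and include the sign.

+$490.7 billion

Spending multiplier = 1/(1 − c + m) = 1/(1 − 0.51 + 0.06) = 1/0.55 ≈ 1.818.
Tax multiplier = −c·k = −0.51/0.55 ≈ −0.927. Need ΔY = −$455 billion, so ΔT = ΔY/(−c·k) = −(−$455 billion) × 0.55 / 0.51 ≈ +$490.7 billion.
The government should raise lump-sum taxes by $490.7 billion.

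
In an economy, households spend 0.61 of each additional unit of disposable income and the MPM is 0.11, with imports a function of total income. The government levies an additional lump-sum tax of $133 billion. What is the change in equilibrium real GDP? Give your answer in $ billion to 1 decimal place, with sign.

−$162.3 billion

A lump-sum tax change of +$133 billion shifts disposable income by −$133 billion; first-round consumption changes by −c × ΔT = −0.61 × (+$133 billion) = −$81.13 billion.
Expenditure multiplier = 1/(1 − c + m) = 1/(1 − 0.61 + 0.11) = 1/0.5 = 2.
The tax multiplier is −c × k = −1.22, so ΔY = k × (−c·ΔT) = (−$81.13 billion) / 0.5 ≈ −$162.3 billion.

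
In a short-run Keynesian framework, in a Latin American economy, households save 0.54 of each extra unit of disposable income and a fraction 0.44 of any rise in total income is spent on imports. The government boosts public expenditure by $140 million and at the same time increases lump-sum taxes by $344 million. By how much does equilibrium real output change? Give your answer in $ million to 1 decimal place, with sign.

−$18.6 million

MPC = 1 − MPS = 1 − 0.54 = 0.46.
Expenditure multiplier = 1/(1 − c + m) = 1/(1 − 0.46 + 0.44) = 1/0.98 ≈ 1.02.
ΔG contributes k·ΔG = (+$140 million) / 0.98 ≈ +$142.9 million.
ΔT of +$344 million changes first-round spending by −c·ΔT = −$158.24 million, contributing k·(−c·ΔT) = (−$158.24 million) / 0.98 ≈ −$161.5 million.
Net ΔY = k(ΔG − c·ΔT) = (−$18.24 million) / 0.98 ≈ −$18.6 million.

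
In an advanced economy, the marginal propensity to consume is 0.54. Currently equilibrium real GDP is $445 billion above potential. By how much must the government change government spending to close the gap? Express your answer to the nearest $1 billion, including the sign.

Spending multiplier = 1/(1 − MPC) = 1/(1 − 0.54) = 1/0.46 ≈ 2.174.
Need ΔY = −$445 billion, so ΔG = ΔY/k = (−$445 billion) × 0.46 ≈ −$205 billion.
The government should cut government spending by $205 billion.

−$205 billion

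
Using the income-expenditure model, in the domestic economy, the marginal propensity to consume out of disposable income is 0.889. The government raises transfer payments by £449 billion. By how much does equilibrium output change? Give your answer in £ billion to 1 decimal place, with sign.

+£3,596.0 billion

The transfer change shifts disposable income by +£449 billion, so first-round consumption changes by c·ΔTR = 0.889 × (+£449 billion) = +£399.161 billion.
Expenditure multiplier = 1/(1 − MPC) = 1/(1 − 0.889) = 1/0.111 ≈ 9.009.
The transfer multiplier is c × k ≈ 8.009, so ΔY = k × (c·ΔTR) = (+£399.161 billion) / 0.111 ≈ +£3,596 billion.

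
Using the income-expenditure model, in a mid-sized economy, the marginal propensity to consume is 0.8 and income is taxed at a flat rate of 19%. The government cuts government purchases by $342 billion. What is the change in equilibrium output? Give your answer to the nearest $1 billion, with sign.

−$972 billion

Government-spending multiplier = 1/(1 − c(1−t)) = 1/(1 − 0.8×0.81) = 1/0.352 ≈ 2.841.
ΔY = k × ΔG = (−$342 billion) / 0.352 ≈ −$972 billion.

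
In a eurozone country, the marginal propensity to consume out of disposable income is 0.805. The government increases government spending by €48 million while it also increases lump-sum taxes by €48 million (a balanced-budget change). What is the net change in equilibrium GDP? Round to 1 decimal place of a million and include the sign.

Expenditure multiplier = 1/(1 − MPC) = 1/(1 − 0.805) = 1/0.195 ≈ 5.128.
ΔG contributes k·ΔG = (+€48 million) / 0.195 ≈ +€246.2 million.
ΔT of +€48 million changes first-round spending by −c·ΔT = −€38.64 million, contributing k·(−c·ΔT) = (−€38.64 million) / 0.195 ≈ −€198.2 million.
With ΔG = ΔT and no other leakages, the balanced-budget multiplier is 1, so ΔY = ΔG = +€48 million.

+€48.0 million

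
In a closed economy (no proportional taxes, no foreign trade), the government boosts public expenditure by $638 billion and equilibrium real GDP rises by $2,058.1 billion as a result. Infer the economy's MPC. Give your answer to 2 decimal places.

Implied spending multiplier k = ΔY/ΔG = 2,058.1/638 ≈ 3.2259.
Since k = 1/(1 − MPC), MPC = 1 − 1/k = 1 − ΔG/ΔY = 1 − 638/2,058.1 ≈ 0.69.

0.69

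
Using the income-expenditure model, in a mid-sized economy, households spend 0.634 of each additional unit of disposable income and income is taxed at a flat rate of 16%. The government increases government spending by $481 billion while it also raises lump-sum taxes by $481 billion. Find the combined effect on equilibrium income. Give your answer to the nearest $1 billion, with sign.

+$377 billion

Expenditure multiplier = 1/(1 − c(1−t)) = 1/(1 − 0.634×0.84) = 1/0.46744 ≈ 2.139.
ΔG contributes k·ΔG = (+$481 billion) / 0.46744 ≈ +$1,029 billion.
ΔT of +$481 billion changes first-round spending by −c·ΔT = −$304.954 billion, contributing k·(−c·ΔT) = (−$304.954 billion) / 0.46744 ≈ −$652.4 billion.
Net ΔY = k(ΔG − c·ΔT) = (+$176.046 billion) / 0.46744 ≈ +$377 billion.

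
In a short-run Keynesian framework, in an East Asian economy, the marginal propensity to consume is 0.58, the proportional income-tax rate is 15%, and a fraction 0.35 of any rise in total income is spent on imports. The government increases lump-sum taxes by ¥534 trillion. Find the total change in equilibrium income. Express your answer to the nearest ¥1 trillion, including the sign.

A lump-sum tax change of +¥534 trillion shifts disposable income by −¥534 trillion; first-round consumption changes by −c × ΔT = −0.58 × (+¥534 trillion) = −¥309.72 trillion.
Expenditure multiplier = 1/(1 − c(1−t) + m) = 1/(1 − 0.58×0.85 + 0.35) = 1/0.857 ≈ 1.167.
The tax multiplier is −c × k ≈ −0.677, so ΔY = k × (−c·ΔT) = (−¥309.72 trillion) / 0.857 ≈ −¥361 trillion.

−¥361 trillion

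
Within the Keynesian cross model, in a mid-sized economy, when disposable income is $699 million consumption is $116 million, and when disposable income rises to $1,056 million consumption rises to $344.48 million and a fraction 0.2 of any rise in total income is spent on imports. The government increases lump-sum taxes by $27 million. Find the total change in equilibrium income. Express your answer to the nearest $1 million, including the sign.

MPC = ΔC/ΔYd = (344.48 − 116)/(1,056 − 699) = 228.48/357 = 0.64.
A lump-sum tax change of +$27 million shifts disposable income by −$27 million; first-round consumption changes by −c × ΔT = −0.64 × (+$27 million) = −$17.28 million.
Expenditure multiplier = 1/(1 − c + m) = 1/(1 − 0.64 + 0.2) = 1/0.56 ≈ 1.786.
The tax multiplier is −c × k ≈ −1.143, so ΔY = k × (−c·ΔT) = (−$17.28 million) / 0.56 ≈ −$31 million.

−$31 million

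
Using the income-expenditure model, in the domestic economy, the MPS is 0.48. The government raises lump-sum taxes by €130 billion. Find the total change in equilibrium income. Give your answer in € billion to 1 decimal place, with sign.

MPC = 1 − MPS = 1 − 0.48 = 0.52.
A lump-sum tax change of +€130 billion shifts disposable income by −€130 billion; first-round consumption changes by −c × ΔT = −0.52 × (+€130 billion) = −€67.6 billion.
Expenditure multiplier = 1/(1 − MPC) = 1/(1 − 0.52) = 1/0.48 ≈ 2.083.
The tax multiplier is −c × k ≈ −1.083, so ΔY = k × (−c·ΔT) = (−€67.6 billion) / 0.48 ≈ −€140.8 billion.

−€140.8 billion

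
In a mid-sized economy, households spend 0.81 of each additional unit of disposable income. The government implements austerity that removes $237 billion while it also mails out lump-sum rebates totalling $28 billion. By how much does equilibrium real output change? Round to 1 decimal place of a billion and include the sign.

Expenditure multiplier = 1/(1 − MPC) = 1/(1 − 0.81) = 1/0.19 ≈ 5.263.
ΔG contributes k·ΔG = (−$237 billion) / 0.19 ≈ −$1,247.4 billion.
ΔT of −$28 billion changes first-round spending by −c·ΔT = +$22.68 billion, contributing k·(−c·ΔT) = (+$22.68 billion) / 0.19 ≈ +$119.4 billion.
Net ΔY = k(ΔG − c·ΔT) = (−$214.32 billion) / 0.19 = −$1,128 billion.

−$1,128.0 billion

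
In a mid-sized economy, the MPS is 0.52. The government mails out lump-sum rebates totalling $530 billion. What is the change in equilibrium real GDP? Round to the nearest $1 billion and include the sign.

+$489 billion

MPC = 1 − MPS = 1 − 0.52 = 0.48.
A lump-sum tax change of −$530 billion shifts disposable income by +$530 billion; first-round consumption changes by −c × ΔT = −0.48 × (−$530 billion) = +$254.4 billion.
Expenditure multiplier = 1/(1 − MPC) = 1/(1 − 0.48) = 1/0.52 ≈ 1.923.
The tax multiplier is −c × k ≈ −0.923, so ΔY = k × (−c·ΔT) = (+$254.4 billion) / 0.52 ≈ +$489 billion.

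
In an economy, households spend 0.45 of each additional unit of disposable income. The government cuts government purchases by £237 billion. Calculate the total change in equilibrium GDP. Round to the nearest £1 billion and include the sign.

Government-spending multiplier = 1/(1 − MPC) = 1/(1 − 0.45) = 1/0.55 ≈ 1.818.
ΔY = k × ΔG = (−£237 billion) / 0.55 ≈ −£431 billion.

−£431 billion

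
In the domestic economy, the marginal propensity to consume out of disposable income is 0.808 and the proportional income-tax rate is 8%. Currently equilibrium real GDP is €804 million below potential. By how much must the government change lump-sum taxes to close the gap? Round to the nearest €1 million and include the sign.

Spending multiplier = 1/(1 − c(1−t)) = 1/(1 − 0.808×0.92) = 1/0.25664 ≈ 3.897.
Tax multiplier = −c·k = −0.808/0.25664 ≈ −3.148. Need ΔY = +€804 million, so ΔT = ΔY/(−c·k) = −(+€804 million) × 0.25664 / 0.808 ≈ −€255 million.
The government should cut lump-sum taxes by €255 million.

−€255 million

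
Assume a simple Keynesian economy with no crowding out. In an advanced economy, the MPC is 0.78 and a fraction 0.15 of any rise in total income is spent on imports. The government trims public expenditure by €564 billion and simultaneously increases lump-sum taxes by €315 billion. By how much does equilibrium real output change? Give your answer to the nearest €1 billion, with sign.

Expenditure multiplier = 1/(1 − c + m) = 1/(1 − 0.78 + 0.15) = 1/0.37 ≈ 2.703.
ΔG contributes k·ΔG = (−€564 billion) / 0.37 ≈ −€1,524.3 billion.
ΔT of +€315 billion changes first-round spending by −c·ΔT = −€245.7 billion, contributing k·(−c·ΔT) = (−€245.7 billion) / 0.37 ≈ −€664.1 billion.
Net ΔY = k(ΔG − c·ΔT) = (−€809.7 billion) / 0.37 ≈ −€2,188 billion.

−€2,188 billion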